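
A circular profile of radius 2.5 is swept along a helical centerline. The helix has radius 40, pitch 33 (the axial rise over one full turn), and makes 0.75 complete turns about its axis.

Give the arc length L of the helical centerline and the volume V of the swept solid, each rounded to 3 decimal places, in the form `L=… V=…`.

L=190.113 V=3732.870

2πR = 2π·40 = 251.327412
per-turn = √(251.327412² + 33²) = √(63165.4682 + 1089) = √64254.4682 = 253.484651
L = 0.75 × 253.484651 = 190.113488
V = π·2.5² × L = 19.634954 × 190.113488 = 3732.869609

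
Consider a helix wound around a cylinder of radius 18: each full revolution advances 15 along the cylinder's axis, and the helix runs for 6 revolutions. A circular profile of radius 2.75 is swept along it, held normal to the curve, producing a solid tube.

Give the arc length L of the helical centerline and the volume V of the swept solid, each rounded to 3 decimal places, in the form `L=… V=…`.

L=684.526 V=16263.178

2πR = 2π·18 = 113.097336
per-turn = √(113.097336² + 15²) = √(12791.0073 + 225) = √13016.0073 = 114.087718
L = 6 × 114.087718 = 684.526306
V = π·2.75² × L = 23.758294 × 684.526306 = 16263.177520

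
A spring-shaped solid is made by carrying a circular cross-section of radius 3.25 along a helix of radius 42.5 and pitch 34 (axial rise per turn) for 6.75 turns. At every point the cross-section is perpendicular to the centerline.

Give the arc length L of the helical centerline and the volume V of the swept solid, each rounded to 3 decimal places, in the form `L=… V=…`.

L=1817.040 V=60294.985

2πR = 2π·42.5 = 267.035376
per-turn = √(267.035376² + 34²) = √(71307.8918 + 1156) = √72463.8918 = 269.191181
L = 6.75 × 269.191181 = 1817.040470
V = π·3.25² × L = 33.183072 × 1817.040470 = 60294.985480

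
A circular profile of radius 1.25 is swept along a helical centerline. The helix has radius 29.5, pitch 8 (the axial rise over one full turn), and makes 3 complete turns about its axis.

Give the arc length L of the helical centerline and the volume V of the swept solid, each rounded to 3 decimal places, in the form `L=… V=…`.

L=556.580 V=2732.104

2πR = 2π·29.5 = 185.353967
per-turn = √(185.353967² + 8²) = √(34356.0929 + 64) = √34420.0929 = 185.526529
L = 3 × 185.526529 = 556.579587
V = π·1.25² × L = 4.908739 × 556.579587 = 2732.103657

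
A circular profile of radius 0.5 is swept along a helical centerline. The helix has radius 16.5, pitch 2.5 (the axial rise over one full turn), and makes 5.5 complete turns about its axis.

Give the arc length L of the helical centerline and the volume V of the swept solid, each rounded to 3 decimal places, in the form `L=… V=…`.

2πR = 2π·16.5 = 103.672558
per-turn = √(103.672558² + 2.5²) = √(10747.9992 + 6.25) = √10754.2492 = 103.702696
L = 5.5 × 103.702696 = 570.364829
V = π·0.5² × L = 0.785398 × 570.364829 = 447.963489

L=570.365 V=447.963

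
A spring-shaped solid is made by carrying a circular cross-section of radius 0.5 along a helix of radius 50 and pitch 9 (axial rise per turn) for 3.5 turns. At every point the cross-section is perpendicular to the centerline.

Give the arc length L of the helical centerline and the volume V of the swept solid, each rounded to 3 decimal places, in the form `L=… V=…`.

2πR = 2π·50 = 314.159265
per-turn = √(314.159265² + 9²) = √(98696.0440 + 81) = √98777.0440 = 314.288154
L = 3.5 × 314.288154 = 1100.008540
V = π·0.5² × L = 0.785398 × 1100.008540 = 863.944687

L=1100.009 V=863.945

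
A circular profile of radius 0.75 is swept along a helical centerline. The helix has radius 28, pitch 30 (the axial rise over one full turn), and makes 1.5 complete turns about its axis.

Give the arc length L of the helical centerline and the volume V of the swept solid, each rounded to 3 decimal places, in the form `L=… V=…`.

2πR = 2π·28 = 175.929189
per-turn = √(175.929189² + 30²) = √(30951.0794 + 900) = √31851.0794 = 178.468707
L = 1.5 × 178.468707 = 267.703061
V = π·0.75² × L = 1.767146 × 267.703061 = 473.070357

L=267.703 V=473.070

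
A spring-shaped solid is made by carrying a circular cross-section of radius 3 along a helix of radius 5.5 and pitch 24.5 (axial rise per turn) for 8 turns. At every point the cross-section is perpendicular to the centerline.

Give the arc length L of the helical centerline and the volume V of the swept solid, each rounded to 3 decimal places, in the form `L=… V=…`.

L=338.890 V=9581.880

2πR = 2π·5.5 = 34.557519
per-turn = √(34.557519² + 24.5²) = √(1194.2221 + 600.25) = √1794.4721 = 42.361210
L = 8 × 42.361210 = 338.889682
V = π·3² × L = 28.274334 × 338.889682 = 9581.880015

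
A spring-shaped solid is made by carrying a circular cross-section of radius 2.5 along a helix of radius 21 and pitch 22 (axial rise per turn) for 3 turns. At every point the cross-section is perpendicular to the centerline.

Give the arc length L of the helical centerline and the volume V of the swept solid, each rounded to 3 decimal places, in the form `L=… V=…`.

L=401.305 V=7879.609

2πR = 2π·21 = 131.946891
per-turn = √(131.946891² + 22²) = √(17409.9822 + 484) = √17893.9822 = 133.768390
L = 3 × 133.768390 = 401.305170
V = π·2.5² × L = 19.634954 × 401.305170 = 7879.608587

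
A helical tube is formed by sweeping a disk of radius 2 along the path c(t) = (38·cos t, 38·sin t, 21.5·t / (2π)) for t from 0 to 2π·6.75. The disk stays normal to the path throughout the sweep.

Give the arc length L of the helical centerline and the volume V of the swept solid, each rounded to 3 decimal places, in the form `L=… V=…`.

L=1618.158 V=20334.373

2πR = 2π·38 = 238.761042
per-turn = √(238.761042² + 21.5²) = √(57006.8350 + 462.25) = √57469.0850 = 239.727105
L = 6.75 × 239.727105 = 1618.157961
V = π·2² × L = 12.566371 × 1618.157961 = 20334.372649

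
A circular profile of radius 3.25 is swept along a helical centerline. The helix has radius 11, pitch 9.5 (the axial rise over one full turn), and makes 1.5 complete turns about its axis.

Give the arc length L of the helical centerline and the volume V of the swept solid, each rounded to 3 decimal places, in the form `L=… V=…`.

L=104.647 V=3472.520

2πR = 2π·11 = 69.115038
per-turn = √(69.115038² + 9.5²) = √(4776.8885 + 90.25) = √4867.1385 = 69.764880
L = 1.5 × 69.764880 = 104.647321
V = π·3.25² × L = 33.183072 × 104.647321 = 3472.519614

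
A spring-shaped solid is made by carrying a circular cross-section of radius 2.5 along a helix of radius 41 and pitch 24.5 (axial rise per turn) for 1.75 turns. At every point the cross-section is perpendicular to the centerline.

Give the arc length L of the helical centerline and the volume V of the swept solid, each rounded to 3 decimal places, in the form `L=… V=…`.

L=452.853 V=8891.743

2πR = 2π·41 = 257.610598
per-turn = √(257.610598² + 24.5²) = √(66363.2200 + 600.25) = √66963.4700 = 258.773009
L = 1.75 × 258.773009 = 452.852765
V = π·2.5² × L = 19.634954 × 452.852765 = 8891.743250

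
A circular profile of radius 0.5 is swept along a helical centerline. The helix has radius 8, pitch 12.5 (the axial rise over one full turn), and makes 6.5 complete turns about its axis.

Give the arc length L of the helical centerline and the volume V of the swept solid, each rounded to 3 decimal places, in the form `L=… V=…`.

2πR = 2π·8 = 50.265482
per-turn = √(50.265482² + 12.5²) = √(2526.6187 + 156.25) = √2682.8687 = 51.796416
L = 6.5 × 51.796416 = 336.676705
V = π·0.5² × L = 0.785398 × 336.676705 = 264.425266

L=336.677 V=264.425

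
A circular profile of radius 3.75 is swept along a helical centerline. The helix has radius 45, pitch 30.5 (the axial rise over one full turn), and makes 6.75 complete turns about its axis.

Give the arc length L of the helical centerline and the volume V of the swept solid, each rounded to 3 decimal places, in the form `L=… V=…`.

L=1919.589 V=84804.865

2πR = 2π·45 = 282.743339
per-turn = √(282.743339² + 30.5²) = √(79943.7956 + 930.25) = √80874.0456 = 284.383624
L = 6.75 × 284.383624 = 1919.589463
V = π·3.75² × L = 44.178647 × 1919.589463 = 84804.864660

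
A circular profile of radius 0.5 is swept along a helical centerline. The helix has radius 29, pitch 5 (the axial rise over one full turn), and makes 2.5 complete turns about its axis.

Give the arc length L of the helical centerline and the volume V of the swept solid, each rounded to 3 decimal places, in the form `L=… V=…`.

2πR = 2π·29 = 182.212374
per-turn = √(182.212374² + 5²) = √(33201.3492 + 25) = √33226.3492 = 182.280962
L = 2.5 × 182.280962 = 455.702406
V = π·0.5² × L = 0.785398 × 455.702406 = 357.907832

L=455.702 V=357.908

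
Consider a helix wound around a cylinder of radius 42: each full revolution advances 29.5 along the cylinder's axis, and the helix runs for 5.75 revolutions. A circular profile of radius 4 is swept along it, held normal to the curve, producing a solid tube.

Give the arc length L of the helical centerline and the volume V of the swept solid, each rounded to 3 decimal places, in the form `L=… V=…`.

L=1526.841 V=76747.389

2πR = 2π·42 = 263.893783
per-turn = √(263.893783² + 29.5²) = √(69639.9287 + 870.25) = √70510.1787 = 265.537528
L = 5.75 × 265.537528 = 1526.840785
V = π·4² × L = 50.265482 × 1526.840785 = 76747.388677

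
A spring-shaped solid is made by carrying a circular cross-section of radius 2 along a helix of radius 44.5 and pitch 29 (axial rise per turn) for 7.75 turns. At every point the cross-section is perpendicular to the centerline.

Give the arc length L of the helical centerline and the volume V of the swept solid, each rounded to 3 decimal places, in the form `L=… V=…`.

2πR = 2π·44.5 = 279.601746
per-turn = √(279.601746² + 29²) = √(78177.1365 + 841) = √79018.1365 = 281.101648
L = 7.75 × 281.101648 = 2178.537771
V = π·2² × L = 12.566371 × 2178.537771 = 27376.313032

L=2178.538 V=27376.313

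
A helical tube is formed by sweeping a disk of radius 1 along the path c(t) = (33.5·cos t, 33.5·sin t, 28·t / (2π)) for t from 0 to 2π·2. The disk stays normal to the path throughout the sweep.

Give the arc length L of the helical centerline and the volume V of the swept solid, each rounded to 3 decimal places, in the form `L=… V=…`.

L=424.682 V=1334.177

2πR = 2π·33.5 = 210.486708
per-turn = √(210.486708² + 28²) = √(44304.6542 + 784) = √45088.6542 = 212.340891
L = 2 × 212.340891 = 424.681783
V = π·1² × L = 3.141593 × 424.681783 = 1334.177169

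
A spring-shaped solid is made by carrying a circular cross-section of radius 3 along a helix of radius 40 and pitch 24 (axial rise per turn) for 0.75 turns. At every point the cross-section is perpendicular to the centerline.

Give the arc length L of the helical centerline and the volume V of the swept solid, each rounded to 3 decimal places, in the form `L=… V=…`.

L=189.353 V=5353.831

2πR = 2π·40 = 251.327412
per-turn = √(251.327412² + 24²) = √(63165.4682 + 576) = √63741.4682 = 252.470727
L = 0.75 × 252.470727 = 189.353046
V = π·3² × L = 28.274334 × 189.353046 = 5353.831230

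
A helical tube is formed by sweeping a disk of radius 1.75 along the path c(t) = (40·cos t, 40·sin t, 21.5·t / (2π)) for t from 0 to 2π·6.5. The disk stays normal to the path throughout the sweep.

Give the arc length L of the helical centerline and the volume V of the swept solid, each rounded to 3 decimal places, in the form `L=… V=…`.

2πR = 2π·40 = 251.327412
per-turn = √(251.327412² + 21.5²) = √(63165.4682 + 462.25) = √63627.7182 = 252.245353
L = 6.5 × 252.245353 = 1639.594795
V = π·1.75² × L = 9.621128 × 1639.594795 = 15774.750576

L=1639.595 V=15774.751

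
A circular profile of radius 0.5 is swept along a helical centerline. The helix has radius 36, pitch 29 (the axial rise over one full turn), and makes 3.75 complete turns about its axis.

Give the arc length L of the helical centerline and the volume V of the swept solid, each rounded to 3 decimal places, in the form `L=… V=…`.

2πR = 2π·36 = 226.194671
per-turn = √(226.194671² + 29²) = √(51164.0292 + 841) = √52005.0292 = 228.046112
L = 3.75 × 228.046112 = 855.172920
V = π·0.5² × L = 0.785398 × 855.172920 = 671.651241

L=855.173 V=671.651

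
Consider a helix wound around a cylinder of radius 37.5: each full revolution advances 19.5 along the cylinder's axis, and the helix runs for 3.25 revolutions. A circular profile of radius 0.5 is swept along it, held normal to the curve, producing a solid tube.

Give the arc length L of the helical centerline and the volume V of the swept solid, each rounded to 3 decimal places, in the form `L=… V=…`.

2πR = 2π·37.5 = 235.619449
per-turn = √(235.619449² + 19.5²) = √(55516.5248 + 380.25) = √55896.7748 = 236.424988
L = 3.25 × 236.424988 = 768.381210
V = π·0.5² × L = 0.785398 × 768.381210 = 603.485191

L=768.381 V=603.485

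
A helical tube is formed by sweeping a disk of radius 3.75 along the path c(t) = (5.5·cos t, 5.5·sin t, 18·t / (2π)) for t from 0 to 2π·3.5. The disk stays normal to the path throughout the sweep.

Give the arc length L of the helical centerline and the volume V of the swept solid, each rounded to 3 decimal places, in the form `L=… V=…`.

2πR = 2π·5.5 = 34.557519
per-turn = √(34.557519² + 18²) = √(1194.2221 + 324) = √1518.2221 = 38.964370
L = 3.5 × 38.964370 = 136.375295
V = π·3.75² × L = 44.178647 × 136.375295 = 6024.875981

L=136.375 V=6024.876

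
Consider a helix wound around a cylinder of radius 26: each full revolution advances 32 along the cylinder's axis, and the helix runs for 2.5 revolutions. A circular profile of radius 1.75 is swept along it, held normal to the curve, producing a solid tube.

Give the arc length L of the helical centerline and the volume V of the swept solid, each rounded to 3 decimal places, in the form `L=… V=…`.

L=416.169 V=4004.011

2πR = 2π·26 = 163.362818
per-turn = √(163.362818² + 32²) = √(26687.4103 + 1024) = √27711.4103 = 166.467445
L = 2.5 × 166.467445 = 416.168613
V = π·1.75² × L = 9.621128 × 416.168613 = 4004.011287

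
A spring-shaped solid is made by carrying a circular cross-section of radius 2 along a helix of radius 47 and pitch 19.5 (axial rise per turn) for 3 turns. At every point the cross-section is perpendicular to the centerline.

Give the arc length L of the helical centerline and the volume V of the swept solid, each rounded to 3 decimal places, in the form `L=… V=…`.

2πR = 2π·47 = 295.309709
per-turn = √(295.309709² + 19.5²) = √(87207.8245 + 380.25) = √87588.0745 = 295.952825
L = 3 × 295.952825 = 887.858474
V = π·2² × L = 12.566371 × 887.858474 = 11157.158641

L=887.858 V=11157.159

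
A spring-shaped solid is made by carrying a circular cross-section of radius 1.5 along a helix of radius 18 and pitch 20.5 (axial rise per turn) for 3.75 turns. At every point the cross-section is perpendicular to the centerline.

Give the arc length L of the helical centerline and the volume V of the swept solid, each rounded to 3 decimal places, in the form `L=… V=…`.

L=431.026 V=3046.742

2πR = 2π·18 = 113.097336
per-turn = √(113.097336² + 20.5²) = √(12791.0073 + 420.25) = √13211.2573 = 114.940234
L = 3.75 × 114.940234 = 431.025876
V = π·1.5² × L = 7.068583 × 431.025876 = 3046.742383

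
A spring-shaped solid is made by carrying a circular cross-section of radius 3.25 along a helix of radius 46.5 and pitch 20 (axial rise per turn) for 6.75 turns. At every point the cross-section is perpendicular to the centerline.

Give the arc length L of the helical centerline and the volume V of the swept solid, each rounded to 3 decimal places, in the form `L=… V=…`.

L=1976.750 V=65594.639

2πR = 2π·46.5 = 292.168117
per-turn = √(292.168117² + 20²) = √(85362.2085 + 400) = √85762.2085 = 292.851854
L = 6.75 × 292.851854 = 1976.750015
V = π·3.25² × L = 33.183072 × 1976.750015 = 65594.638883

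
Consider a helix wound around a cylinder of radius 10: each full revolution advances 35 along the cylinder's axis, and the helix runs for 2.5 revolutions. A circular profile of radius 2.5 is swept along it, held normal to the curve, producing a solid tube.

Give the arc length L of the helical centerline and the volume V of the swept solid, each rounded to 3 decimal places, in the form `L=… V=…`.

2πR = 2π·10 = 62.831853
per-turn = √(62.831853² + 35²) = √(3947.8418 + 1225) = √5172.8418 = 71.922470
L = 2.5 × 71.922470 = 179.806176
V = π·2.5² × L = 19.634954 × 179.806176 = 3530.486014

L=179.806 V=3530.486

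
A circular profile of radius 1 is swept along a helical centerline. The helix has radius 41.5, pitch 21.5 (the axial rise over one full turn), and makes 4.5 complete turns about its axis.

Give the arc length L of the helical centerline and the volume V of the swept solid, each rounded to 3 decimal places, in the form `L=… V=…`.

2πR = 2π·41.5 = 260.752190
per-turn = √(260.752190² + 21.5²) = √(67991.7047 + 462.25) = √68453.9547 = 261.637067
L = 4.5 × 261.637067 = 1177.366801
V = π·1² × L = 3.141593 × 1177.366801 = 3698.806891

L=1177.367 V=3698.807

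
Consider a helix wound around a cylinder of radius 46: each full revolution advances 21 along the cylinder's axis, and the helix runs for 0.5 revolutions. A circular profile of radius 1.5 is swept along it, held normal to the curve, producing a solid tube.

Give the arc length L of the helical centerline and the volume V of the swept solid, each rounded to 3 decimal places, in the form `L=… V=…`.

L=144.894 V=1024.197

2πR = 2π·46 = 289.026524
per-turn = √(289.026524² + 21²) = √(83536.3317 + 441) = √83977.3317 = 289.788426
L = 0.5 × 289.788426 = 144.894213
V = π·1.5² × L = 7.068583 × 144.894213 = 1024.196838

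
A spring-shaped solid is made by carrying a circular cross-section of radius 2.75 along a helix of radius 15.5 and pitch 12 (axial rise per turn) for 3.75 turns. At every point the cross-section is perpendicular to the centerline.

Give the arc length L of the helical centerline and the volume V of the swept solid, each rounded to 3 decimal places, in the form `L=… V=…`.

2πR = 2π·15.5 = 97.389372
per-turn = √(97.389372² + 12²) = √(9484.6898 + 144) = √9628.6898 = 98.125888
L = 3.75 × 98.125888 = 367.972079
V = π·2.75² × L = 23.758294 × 367.972079 = 8742.388993

L=367.972 V=8742.389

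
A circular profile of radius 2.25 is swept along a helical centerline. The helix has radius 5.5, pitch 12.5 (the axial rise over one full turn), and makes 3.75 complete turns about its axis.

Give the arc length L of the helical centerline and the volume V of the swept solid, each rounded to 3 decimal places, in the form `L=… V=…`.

L=137.808 V=2191.740

2πR = 2π·5.5 = 34.557519
per-turn = √(34.557519² + 12.5²) = √(1194.2221 + 156.25) = √1350.4721 = 36.748770
L = 3.75 × 36.748770 = 137.807889
V = π·2.25² × L = 15.904313 × 137.807889 = 2191.739780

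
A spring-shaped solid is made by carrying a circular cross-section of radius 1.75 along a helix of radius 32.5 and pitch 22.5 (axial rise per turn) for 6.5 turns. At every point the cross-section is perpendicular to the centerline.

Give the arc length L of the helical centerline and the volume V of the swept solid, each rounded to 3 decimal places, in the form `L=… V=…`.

L=1335.356 V=12847.628

2πR = 2π·32.5 = 204.203522
per-turn = √(204.203522² + 22.5²) = √(41699.0786 + 506.25) = √42205.3286 = 205.439355
L = 6.5 × 205.439355 = 1335.355808
V = π·1.75² × L = 9.621128 × 1335.355808 = 12847.628486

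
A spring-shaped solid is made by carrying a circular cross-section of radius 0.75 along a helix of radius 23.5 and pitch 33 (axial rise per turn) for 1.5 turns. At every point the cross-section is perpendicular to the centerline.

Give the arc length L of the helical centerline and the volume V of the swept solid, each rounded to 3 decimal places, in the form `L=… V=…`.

L=226.946 V=401.047

2πR = 2π·23.5 = 147.654855
per-turn = √(147.654855² + 33²) = √(21801.9561 + 1089) = √22890.9561 = 151.297575
L = 1.5 × 151.297575 = 226.946362
V = π·0.75² × L = 1.767146 × 226.946362 = 401.047326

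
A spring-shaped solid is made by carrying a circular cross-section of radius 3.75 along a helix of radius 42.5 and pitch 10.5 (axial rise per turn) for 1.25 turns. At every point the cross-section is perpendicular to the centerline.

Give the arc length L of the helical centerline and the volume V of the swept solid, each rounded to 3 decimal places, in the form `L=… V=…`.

2πR = 2π·42.5 = 267.035376
per-turn = √(267.035376² + 10.5²) = √(71307.8918 + 110.25) = √71418.1418 = 267.241729
L = 1.25 × 267.241729 = 334.052161
V = π·3.75² × L = 44.178647 × 334.052161 = 14757.972416

L=334.052 V=14757.972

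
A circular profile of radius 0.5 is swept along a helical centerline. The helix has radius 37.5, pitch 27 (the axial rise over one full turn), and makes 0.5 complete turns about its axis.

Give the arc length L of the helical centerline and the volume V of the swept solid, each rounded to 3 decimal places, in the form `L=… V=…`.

2πR = 2π·37.5 = 235.619449
per-turn = √(235.619449² + 27²) = √(55516.5248 + 729) = √56245.5248 = 237.161390
L = 0.5 × 237.161390 = 118.580695
V = π·0.5² × L = 0.785398 × 118.580695 = 93.133060

L=118.581 V=93.133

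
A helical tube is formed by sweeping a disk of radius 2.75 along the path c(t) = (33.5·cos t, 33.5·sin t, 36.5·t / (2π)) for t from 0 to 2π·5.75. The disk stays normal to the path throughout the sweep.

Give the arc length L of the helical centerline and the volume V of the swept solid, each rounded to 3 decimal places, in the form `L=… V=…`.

2πR = 2π·33.5 = 210.486708
per-turn = √(210.486708² + 36.5²) = √(44304.6542 + 1332.25) = √45636.9042 = 213.627957
L = 5.75 × 213.627957 = 1228.360755
V = π·2.75² × L = 23.758294 × 1228.360755 = 29183.756492

L=1228.361 V=29183.756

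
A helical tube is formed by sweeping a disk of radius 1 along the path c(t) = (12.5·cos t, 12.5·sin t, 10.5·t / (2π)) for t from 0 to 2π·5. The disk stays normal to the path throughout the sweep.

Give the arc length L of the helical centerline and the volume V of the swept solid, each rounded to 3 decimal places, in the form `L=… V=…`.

L=396.193 V=1244.677

2πR = 2π·12.5 = 78.539816
per-turn = √(78.539816² + 10.5²) = √(6168.5028 + 110.25) = √6278.7528 = 79.238581
L = 5 × 79.238581 = 396.192906
V = π·1² × L = 3.141593 × 396.192906 = 1244.676723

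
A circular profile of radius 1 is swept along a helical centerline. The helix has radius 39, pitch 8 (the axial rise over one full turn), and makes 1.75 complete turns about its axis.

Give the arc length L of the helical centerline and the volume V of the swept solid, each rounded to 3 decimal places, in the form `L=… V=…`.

2πR = 2π·39 = 245.044227
per-turn = √(245.044227² + 8²) = √(60046.6732 + 64) = √60110.6732 = 245.174781
L = 1.75 × 245.174781 = 429.055867
V = π·1² × L = 3.141593 × 429.055867 = 1347.918758

L=429.056 V=1347.919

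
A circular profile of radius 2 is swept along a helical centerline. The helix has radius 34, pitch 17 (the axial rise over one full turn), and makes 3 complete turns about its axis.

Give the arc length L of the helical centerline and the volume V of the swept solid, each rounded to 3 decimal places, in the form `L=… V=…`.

L=642.911 V=8079.057

2πR = 2π·34 = 213.628300
per-turn = √(213.628300² + 17²) = √(45637.0508 + 289) = √45926.0508 = 214.303641
L = 3 × 214.303641 = 642.910924
V = π·2² × L = 12.566371 × 642.910924 = 8079.056948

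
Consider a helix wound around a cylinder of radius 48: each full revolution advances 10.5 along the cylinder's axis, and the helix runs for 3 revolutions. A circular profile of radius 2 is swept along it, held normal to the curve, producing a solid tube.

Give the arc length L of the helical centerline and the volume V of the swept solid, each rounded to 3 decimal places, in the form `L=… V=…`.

2πR = 2π·48 = 301.592895
per-turn = √(301.592895² + 10.5²) = √(90958.2742 + 110.25) = √91068.5242 = 301.775619
L = 3 × 301.775619 = 905.326857
V = π·2² × L = 12.566371 × 905.326857 = 11376.672808

L=905.327 V=11376.673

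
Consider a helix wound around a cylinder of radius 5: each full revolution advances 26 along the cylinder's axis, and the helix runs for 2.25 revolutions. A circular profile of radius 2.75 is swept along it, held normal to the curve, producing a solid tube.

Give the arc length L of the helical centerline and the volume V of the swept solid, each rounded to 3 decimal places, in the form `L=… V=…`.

2πR = 2π·5 = 31.415927
per-turn = √(31.415927² + 26²) = √(986.9604 + 676) = √1662.9604 = 40.779412
L = 2.25 × 40.779412 = 91.753677
V = π·2.75² × L = 23.758294 × 91.753677 = 2179.910872

L=91.754 V=2179.911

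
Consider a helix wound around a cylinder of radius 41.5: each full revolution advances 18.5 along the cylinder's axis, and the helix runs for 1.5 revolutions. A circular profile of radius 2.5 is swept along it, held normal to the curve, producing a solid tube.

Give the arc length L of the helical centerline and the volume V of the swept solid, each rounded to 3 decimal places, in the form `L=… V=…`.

L=392.111 V=7699.091

2πR = 2π·41.5 = 260.752190
per-turn = √(260.752190² + 18.5²) = √(67991.7047 + 342.25) = √68333.9547 = 261.407641
L = 1.5 × 261.407641 = 392.111461
V = π·2.5² × L = 19.634954 × 392.111461 = 7699.090540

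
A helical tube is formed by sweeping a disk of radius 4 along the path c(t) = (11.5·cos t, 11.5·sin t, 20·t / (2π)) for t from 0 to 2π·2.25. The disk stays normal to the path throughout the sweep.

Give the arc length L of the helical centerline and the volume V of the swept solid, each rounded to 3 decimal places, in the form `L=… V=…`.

L=168.690 V=8479.299

2πR = 2π·11.5 = 72.256631
per-turn = √(72.256631² + 20²) = √(5221.0207 + 400) = √5621.0207 = 74.973467
L = 2.25 × 74.973467 = 168.690300
V = π·4² × L = 50.265482 × 168.690300 = 8479.299334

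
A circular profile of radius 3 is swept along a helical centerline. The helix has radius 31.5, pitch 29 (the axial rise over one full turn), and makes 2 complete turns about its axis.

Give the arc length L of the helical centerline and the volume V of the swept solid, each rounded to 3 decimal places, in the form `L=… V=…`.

L=400.067 V=11311.636

2πR = 2π·31.5 = 197.920337
per-turn = √(197.920337² + 29²) = √(39172.4599 + 841) = √40013.4599 = 200.033647
L = 2 × 200.033647 = 400.067294
V = π·3² × L = 28.274334 × 400.067294 = 11311.636237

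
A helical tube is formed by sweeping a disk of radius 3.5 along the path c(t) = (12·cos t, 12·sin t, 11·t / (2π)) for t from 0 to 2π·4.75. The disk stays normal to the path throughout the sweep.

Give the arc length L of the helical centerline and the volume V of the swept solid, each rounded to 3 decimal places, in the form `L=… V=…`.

2πR = 2π·12 = 75.398224
per-turn = √(75.398224² + 11²) = √(5684.8921 + 121) = √5805.8921 = 76.196405
L = 4.75 × 76.196405 = 361.932924
V = π·3.5² × L = 38.484510 × 361.932924 = 13928.811226

L=361.933 V=13928.811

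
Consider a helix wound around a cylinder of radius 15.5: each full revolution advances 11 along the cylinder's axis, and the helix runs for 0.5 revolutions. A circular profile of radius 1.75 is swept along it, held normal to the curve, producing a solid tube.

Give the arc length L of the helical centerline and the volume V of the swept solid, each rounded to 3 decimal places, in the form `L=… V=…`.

2πR = 2π·15.5 = 97.389372
per-turn = √(97.389372² + 11²) = √(9484.6898 + 121) = √9605.6898 = 98.008621
L = 0.5 × 98.008621 = 49.004311
V = π·1.75² × L = 9.621128 × 49.004311 = 471.476720

L=49.004 V=471.477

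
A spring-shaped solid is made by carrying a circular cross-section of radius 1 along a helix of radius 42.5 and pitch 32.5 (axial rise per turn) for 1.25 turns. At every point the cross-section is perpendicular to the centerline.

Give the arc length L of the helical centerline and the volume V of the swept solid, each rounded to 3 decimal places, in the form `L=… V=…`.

L=336.257 V=1056.383

2πR = 2π·42.5 = 267.035376
per-turn = √(267.035376² + 32.5²) = √(71307.8918 + 1056.25) = √72364.1418 = 269.005840
L = 1.25 × 269.005840 = 336.257300
V = π·1² × L = 3.141593 × 336.257300 = 1056.383462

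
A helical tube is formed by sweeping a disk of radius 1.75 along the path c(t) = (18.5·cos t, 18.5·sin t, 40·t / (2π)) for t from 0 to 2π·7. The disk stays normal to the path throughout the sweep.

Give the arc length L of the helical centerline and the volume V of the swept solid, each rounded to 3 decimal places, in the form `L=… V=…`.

L=860.502 V=8278.995

2πR = 2π·18.5 = 116.238928
per-turn = √(116.238928² + 40²) = √(13511.4884 + 1600) = √15111.4884 = 122.928794
L = 7 × 122.928794 = 860.501559
V = π·1.75² × L = 9.621128 × 860.501559 = 8278.995213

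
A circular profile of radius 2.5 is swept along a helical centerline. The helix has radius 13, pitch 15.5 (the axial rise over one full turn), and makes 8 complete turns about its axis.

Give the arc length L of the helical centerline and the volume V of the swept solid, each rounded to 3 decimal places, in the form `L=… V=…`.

2πR = 2π·13 = 81.681409
per-turn = √(81.681409² + 15.5²) = √(6671.8526 + 240.25) = √6912.1026 = 83.139056
L = 8 × 83.139056 = 665.112445
V = π·2.5² × L = 19.634954 × 665.112445 = 13059.452324

L=665.112 V=13059.452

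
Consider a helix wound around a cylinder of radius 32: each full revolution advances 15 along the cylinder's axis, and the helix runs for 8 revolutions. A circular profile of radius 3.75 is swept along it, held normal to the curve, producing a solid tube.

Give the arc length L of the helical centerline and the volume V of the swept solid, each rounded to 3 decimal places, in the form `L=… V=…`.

2πR = 2π·32 = 201.061930
per-turn = √(201.061930² + 15²) = √(40425.8996 + 225) = √40650.8996 = 201.620683
L = 8 × 201.620683 = 1612.965460
V = π·3.75² × L = 44.178647 × 1612.965460 = 71258.631196

L=1612.965 V=71258.631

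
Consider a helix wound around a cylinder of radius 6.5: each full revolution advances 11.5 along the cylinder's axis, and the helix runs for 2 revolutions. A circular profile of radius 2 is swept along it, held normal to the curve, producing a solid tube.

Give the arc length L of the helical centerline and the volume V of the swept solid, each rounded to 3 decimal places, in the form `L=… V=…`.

2πR = 2π·6.5 = 40.840704
per-turn = √(40.840704² + 11.5²) = √(1667.9631 + 132.25) = √1800.2131 = 42.428919
L = 2 × 42.428919 = 84.857837
V = π·2² × L = 12.566371 × 84.857837 = 1066.355035

L=84.858 V=1066.355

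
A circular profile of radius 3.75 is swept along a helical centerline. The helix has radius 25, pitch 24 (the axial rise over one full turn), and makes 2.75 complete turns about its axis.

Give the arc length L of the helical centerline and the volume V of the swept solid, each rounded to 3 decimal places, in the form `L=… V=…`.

2πR = 2π·25 = 157.079633
per-turn = √(157.079633² + 24²) = √(24674.0110 + 576) = √25250.0110 = 158.902520
L = 2.75 × 158.902520 = 436.981931
V = π·3.75² × L = 44.178647 × 436.981931 = 19305.270350

L=436.982 V=19305.270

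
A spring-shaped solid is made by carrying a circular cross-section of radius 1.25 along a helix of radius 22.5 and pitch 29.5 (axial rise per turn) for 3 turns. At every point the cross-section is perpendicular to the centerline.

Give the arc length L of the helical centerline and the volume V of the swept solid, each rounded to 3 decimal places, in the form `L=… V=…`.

L=433.250 V=2126.712

2πR = 2π·22.5 = 141.371669
per-turn = √(141.371669² + 29.5²) = √(19985.9489 + 870.25) = √20856.1989 = 144.416754
L = 3 × 144.416754 = 433.250263
V = π·1.25² × L = 4.908739 × 433.250263 = 2126.712254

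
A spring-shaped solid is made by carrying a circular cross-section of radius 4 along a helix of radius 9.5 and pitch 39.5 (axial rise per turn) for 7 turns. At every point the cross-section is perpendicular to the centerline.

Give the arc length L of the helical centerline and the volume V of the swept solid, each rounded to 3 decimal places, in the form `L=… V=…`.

L=501.035 V=25184.746

2πR = 2π·9.5 = 59.690260
per-turn = √(59.690260² + 39.5²) = √(3562.9272 + 1560.25) = √5123.1772 = 71.576373
L = 7 × 71.576373 = 501.034612
V = π·4² × L = 50.265482 × 501.034612 = 25184.746491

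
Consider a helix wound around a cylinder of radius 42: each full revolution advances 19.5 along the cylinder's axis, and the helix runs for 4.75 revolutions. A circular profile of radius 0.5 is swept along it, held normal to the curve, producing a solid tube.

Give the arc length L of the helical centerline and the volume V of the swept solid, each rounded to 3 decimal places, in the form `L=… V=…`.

2πR = 2π·42 = 263.893783
per-turn = √(263.893783² + 19.5²) = √(69639.9287 + 380.25) = √70020.1787 = 264.613262
L = 4.75 × 264.613262 = 1256.912997
V = π·0.5² × L = 0.785398 × 1256.912997 = 987.177159

L=1256.913 V=987.177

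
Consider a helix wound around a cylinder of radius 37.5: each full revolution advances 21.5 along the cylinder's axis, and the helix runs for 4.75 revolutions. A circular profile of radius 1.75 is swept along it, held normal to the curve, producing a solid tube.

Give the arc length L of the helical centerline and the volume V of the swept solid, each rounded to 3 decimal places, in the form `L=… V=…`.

L=1123.842 V=10812.628

2πR = 2π·37.5 = 235.619449
per-turn = √(235.619449² + 21.5²) = √(55516.5248 + 462.25) = √55978.7748 = 236.598341
L = 4.75 × 236.598341 = 1123.842118
V = π·1.75² × L = 9.621128 × 1123.842118 = 10812.628306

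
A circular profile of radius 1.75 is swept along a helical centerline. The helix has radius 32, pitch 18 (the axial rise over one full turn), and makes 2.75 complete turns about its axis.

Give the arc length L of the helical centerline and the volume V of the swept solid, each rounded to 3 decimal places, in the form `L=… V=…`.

L=555.132 V=5340.992

2πR = 2π·32 = 201.061930
per-turn = √(201.061930² + 18²) = √(40425.8996 + 324) = √40749.8996 = 201.866044
L = 2.75 × 201.866044 = 555.131620
V = π·1.75² × L = 9.621128 × 555.131620 = 5340.992100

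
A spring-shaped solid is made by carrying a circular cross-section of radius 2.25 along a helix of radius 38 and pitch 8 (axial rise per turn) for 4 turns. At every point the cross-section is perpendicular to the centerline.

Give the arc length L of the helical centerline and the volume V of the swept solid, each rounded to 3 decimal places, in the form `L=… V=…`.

L=955.580 V=15197.845

2πR = 2π·38 = 238.761042
per-turn = √(238.761042² + 8²) = √(57006.8350 + 64) = √57070.8350 = 238.895029
L = 4 × 238.895029 = 955.580117
V = π·2.25² × L = 15.904313 × 955.580117 = 15197.845097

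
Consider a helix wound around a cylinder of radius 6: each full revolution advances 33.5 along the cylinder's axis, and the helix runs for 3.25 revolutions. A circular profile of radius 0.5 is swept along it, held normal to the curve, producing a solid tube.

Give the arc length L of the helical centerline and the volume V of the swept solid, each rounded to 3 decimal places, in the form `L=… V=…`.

2πR = 2π·6 = 37.699112
per-turn = √(37.699112² + 33.5²) = √(1421.2230 + 1122.25) = √2543.4730 = 50.432857
L = 3.25 × 50.432857 = 163.906784
V = π·0.5² × L = 0.785398 × 163.906784 = 128.732087

L=163.907 V=128.732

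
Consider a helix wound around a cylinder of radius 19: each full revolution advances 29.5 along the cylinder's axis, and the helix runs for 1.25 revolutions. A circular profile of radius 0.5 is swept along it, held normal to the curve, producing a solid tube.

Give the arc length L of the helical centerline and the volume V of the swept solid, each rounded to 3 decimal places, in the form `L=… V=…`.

L=153.714 V=120.727

2πR = 2π·19 = 119.380521
per-turn = √(119.380521² + 29.5²) = √(14251.7088 + 870.25) = √15121.9588 = 122.971374
L = 1.25 × 122.971374 = 153.714217
V = π·0.5² × L = 0.785398 × 153.714217 = 120.726864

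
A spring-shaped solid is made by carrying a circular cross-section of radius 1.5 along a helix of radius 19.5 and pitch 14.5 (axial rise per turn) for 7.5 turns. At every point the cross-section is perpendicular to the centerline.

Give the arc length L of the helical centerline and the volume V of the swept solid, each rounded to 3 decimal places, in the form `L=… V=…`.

2πR = 2π·19.5 = 122.522113
per-turn = √(122.522113² + 14.5²) = √(15011.6683 + 210.25) = √15221.9183 = 123.377138
L = 7.5 × 123.377138 = 925.328538
V = π·1.5² × L = 7.068583 × 925.328538 = 6540.762012

L=925.329 V=6540.762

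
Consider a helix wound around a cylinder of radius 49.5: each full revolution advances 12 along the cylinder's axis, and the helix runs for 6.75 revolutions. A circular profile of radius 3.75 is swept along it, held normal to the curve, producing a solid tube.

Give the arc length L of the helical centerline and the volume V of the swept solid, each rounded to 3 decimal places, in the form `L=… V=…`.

L=2100.931 V=92816.303

2πR = 2π·49.5 = 311.017673
per-turn = √(311.017673² + 12²) = √(96731.9927 + 144) = √96875.9927 = 311.249085
L = 6.75 × 311.249085 = 2100.931322
V = π·3.75² × L = 44.178647 × 2100.931322 = 92816.302589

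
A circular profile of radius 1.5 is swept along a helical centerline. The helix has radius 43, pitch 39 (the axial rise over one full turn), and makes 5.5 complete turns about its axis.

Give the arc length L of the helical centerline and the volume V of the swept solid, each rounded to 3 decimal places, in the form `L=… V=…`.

L=1501.375 V=10612.595

2πR = 2π·43 = 270.176968
per-turn = √(270.176968² + 39²) = √(72995.5942 + 1521) = √74516.5942 = 272.977278
L = 5.5 × 272.977278 = 1501.375027
V = π·1.5² × L = 7.068583 × 1501.375027 = 10612.594702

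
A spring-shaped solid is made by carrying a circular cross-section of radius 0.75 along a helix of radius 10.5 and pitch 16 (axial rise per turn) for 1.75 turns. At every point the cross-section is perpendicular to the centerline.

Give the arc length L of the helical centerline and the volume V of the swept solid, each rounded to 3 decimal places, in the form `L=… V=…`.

2πR = 2π·10.5 = 65.973446
per-turn = √(65.973446² + 16²) = √(4352.4955 + 256) = √4608.4955 = 67.885901
L = 1.75 × 67.885901 = 118.800327
V = π·0.75² × L = 1.767146 × 118.800327 = 209.937506

L=118.800 V=209.938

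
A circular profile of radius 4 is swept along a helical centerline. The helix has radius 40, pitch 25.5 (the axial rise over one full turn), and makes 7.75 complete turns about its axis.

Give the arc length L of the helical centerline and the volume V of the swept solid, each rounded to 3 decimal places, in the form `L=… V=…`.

2πR = 2π·40 = 251.327412
per-turn = √(251.327412² + 25.5²) = √(63165.4682 + 650.25) = √63815.7182 = 252.617731
L = 7.75 × 252.617731 = 1957.787418
V = π·4² × L = 50.265482 × 1957.787418 = 98409.129093

L=1957.787 V=98409.129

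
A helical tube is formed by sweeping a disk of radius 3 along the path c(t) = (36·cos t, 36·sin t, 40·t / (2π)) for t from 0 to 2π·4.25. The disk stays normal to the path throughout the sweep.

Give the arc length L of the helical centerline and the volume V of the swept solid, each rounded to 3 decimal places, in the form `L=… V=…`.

L=976.243 V=27602.619

2πR = 2π·36 = 226.194671
per-turn = √(226.194671² + 40²) = √(51164.0292 + 1600) = √52764.0292 = 229.704221
L = 4.25 × 229.704221 = 976.242940
V = π·3² × L = 28.274334 × 976.242940 = 27602.618833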